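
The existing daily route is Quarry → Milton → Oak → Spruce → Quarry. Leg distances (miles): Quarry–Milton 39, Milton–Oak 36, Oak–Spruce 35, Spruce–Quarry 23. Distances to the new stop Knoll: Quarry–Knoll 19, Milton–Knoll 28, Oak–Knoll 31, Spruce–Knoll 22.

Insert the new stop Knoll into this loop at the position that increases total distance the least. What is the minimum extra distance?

Insertion cost between consecutive stops i–j is d(i,Knoll) + d(Knoll,j) − d(i,j):
  between Quarry and Milton: 19 + 28 − 39 = 8
  between Milton and Oak: 28 + 31 − 36 = 23
  between Oak and Spruce: 31 + 22 − 35 = 18
  between Spruce and Quarry: 22 + 19 − 23 = 18
Cheapest insertion is between Quarry and Milton, adding 8.
New total = 133 + 8 = 141.

Adding 8 miles by placing Knoll on the Quarry–Milton leg.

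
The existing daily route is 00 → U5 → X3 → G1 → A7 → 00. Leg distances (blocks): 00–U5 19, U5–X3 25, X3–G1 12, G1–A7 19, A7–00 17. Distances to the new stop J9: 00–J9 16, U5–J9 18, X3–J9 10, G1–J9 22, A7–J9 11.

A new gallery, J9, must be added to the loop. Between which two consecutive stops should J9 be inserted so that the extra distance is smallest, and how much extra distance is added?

Insertion cost between consecutive stops i–j is d(i,J9) + d(J9,j) − d(i,j):
  between 00 and U5: 16 + 18 − 19 = 15
  between U5 and X3: 18 + 10 − 25 = 3
  between X3 and G1: 10 + 22 − 12 = 20
  between G1 and A7: 22 + 11 − 19 = 14
  between A7 and 00: 11 + 16 − 17 = 10
Cheapest insertion is between U5 and X3, adding 3.
New total = 92 + 3 = 95.

+3 blocks — insert J9 between U5 and X3.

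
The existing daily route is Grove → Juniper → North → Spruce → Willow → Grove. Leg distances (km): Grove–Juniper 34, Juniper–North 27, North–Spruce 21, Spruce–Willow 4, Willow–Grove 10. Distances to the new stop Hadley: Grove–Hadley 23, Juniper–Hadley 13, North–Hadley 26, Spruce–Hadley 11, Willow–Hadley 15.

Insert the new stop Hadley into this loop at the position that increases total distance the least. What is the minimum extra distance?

Insertion cost between consecutive stops i–j is d(i,Hadley) + d(Hadley,j) − d(i,j):
  between Grove and Juniper: 23 + 13 − 34 = 2
  between Juniper and North: 13 + 26 − 27 = 12
  between North and Spruce: 26 + 11 − 21 = 16
  between Spruce and Willow: 11 + 15 − 4 = 22
  between Willow and Grove: 15 + 23 − 10 = 28
Cheapest insertion is between Grove and Juniper, adding 2.
New total = 96 + 2 = 98.

+2 km — insert Hadley between Grove and Juniper.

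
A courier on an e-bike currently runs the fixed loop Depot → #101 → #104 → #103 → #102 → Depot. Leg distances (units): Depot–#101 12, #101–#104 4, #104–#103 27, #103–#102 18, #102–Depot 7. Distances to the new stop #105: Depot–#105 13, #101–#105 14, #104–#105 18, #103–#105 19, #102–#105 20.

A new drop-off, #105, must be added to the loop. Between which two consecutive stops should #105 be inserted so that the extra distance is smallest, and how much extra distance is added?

Insertion cost between consecutive stops i–j is d(i,#105) + d(#105,j) − d(i,j):
  between Depot and #101: 13 + 14 − 12 = 15
  between #101 and #104: 14 + 18 − 4 = 28
  between #104 and #103: 18 + 19 − 27 = 10
  between #103 and #102: 19 + 20 − 18 = 21
  between #102 and Depot: 20 + 13 − 7 = 26
Cheapest insertion is between #104 and #103, adding 10.
New total = 68 + 10 = 78.

Adding 10 by placing #105 on the #104–#103 leg.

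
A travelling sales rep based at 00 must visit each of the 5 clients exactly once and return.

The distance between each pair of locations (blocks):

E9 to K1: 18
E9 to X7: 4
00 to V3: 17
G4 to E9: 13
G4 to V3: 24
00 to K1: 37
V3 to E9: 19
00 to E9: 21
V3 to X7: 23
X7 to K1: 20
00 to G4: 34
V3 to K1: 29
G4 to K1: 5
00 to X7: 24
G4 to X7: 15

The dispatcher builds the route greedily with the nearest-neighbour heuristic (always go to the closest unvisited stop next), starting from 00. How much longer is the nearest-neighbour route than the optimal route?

From 00: V3=17, E9=21, X7=24, G4=34, K1=37 → choose V3 (17).
From V3: E9=19, X7=23, G4=24, K1=29 → choose E9 (19).
From E9: X7=4, G4=13, K1=18 → choose X7 (4).
From X7: G4=15, K1=20 → choose G4 (15).
From G4: K1=5 → choose K1 (5).
NN route 00 → V3 → E9 → X7 → G4 → K1 → 00 costs 97.
Optimal: 00 → V3 → G4 → K1 → X7 → E9 → 00 costs 91 (by enumerating all 60 distinct tours).
Excess = 97 − 91 = 6.

Excess over optimum: 6 blocks.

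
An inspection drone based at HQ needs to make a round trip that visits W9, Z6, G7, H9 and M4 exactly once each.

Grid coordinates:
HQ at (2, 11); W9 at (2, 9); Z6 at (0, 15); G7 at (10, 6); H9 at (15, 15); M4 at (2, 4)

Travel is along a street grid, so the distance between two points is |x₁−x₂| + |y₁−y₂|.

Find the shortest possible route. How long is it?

Minimum total distance: 52.

With 5 stops there are 5!/2 = 60 distinct round trips (a route and its reverse cost the same).
HQ - W9 - Z6 - G7 - H9 - M4 - HQ: 2+8+19+14+24+7 = 74
HQ - W9 - Z6 - G7 - M4 - H9 - HQ: 2+8+19+10+24+17 = 80
HQ - W9 - Z6 - H9 - G7 - M4 - HQ: 2+8+15+14+10+7 = 56
HQ - W9 - Z6 - H9 - M4 - G7 - HQ: 2+8+15+24+10+13 = 72
HQ - W9 - Z6 - M4 - G7 - H9 - HQ: 2+8+13+10+14+17 = 64
HQ - W9 - Z6 - M4 - H9 - G7 - HQ: 2+8+13+24+14+13 = 74
HQ - W9 - G7 - Z6 - H9 - M4 - HQ: 2+11+19+15+24+7 = 78
HQ - W9 - G7 - Z6 - M4 - H9 - HQ: 2+11+19+13+24+17 = 86
HQ - W9 - G7 - H9 - Z6 - M4 - HQ: 2+11+14+15+13+7 = 62
HQ - W9 - G7 - H9 - M4 - Z6 - HQ: 2+11+14+24+13+6 = 70
HQ - W9 - G7 - M4 - Z6 - H9 - HQ: 2+11+10+13+15+17 = 68
HQ - W9 - G7 - M4 - H9 - Z6 - HQ: 2+11+10+24+15+6 = 68
HQ - W9 - H9 - Z6 - G7 - M4 - HQ: 2+19+15+19+10+7 = 72
HQ - W9 - H9 - Z6 - M4 - G7 - HQ: 2+19+15+13+10+13 = 72
… (46 more)
HQ - W9 - M4 - G7 - H9 - Z6 - HQ: 2+5+10+14+15+6 = 52  ← best
The minimum is 52.
One optimal route: HQ → W9 → M4 → G7 → H9 → Z6 → HQ (or its reverse).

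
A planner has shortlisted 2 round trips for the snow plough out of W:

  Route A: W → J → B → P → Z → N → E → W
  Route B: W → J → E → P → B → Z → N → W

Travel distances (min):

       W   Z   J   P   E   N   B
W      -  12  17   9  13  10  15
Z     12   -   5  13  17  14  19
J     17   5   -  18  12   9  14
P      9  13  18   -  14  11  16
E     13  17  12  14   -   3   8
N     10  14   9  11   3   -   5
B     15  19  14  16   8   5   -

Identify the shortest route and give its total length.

Route A: 17 + 14 + 16 + 13 + 14 + 3 + 13 = 90
Route B: 17 + 12 + 14 + 16 + 19 + 14 + 10 = 102

Shortest is Route A, total 90 min.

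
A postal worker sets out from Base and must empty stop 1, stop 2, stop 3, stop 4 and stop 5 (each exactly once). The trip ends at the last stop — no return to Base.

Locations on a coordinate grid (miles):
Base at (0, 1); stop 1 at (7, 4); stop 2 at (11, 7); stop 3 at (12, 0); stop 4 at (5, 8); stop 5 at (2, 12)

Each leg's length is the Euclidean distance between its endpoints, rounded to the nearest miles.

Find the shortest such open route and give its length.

Minimum one-way distance = 32 miles.

There are 5! = 120 possible orderings.
Base→stop 1→stop 2→stop 3→stop 4→stop 5: 8+5+7+11+5 = 36
Base→stop 1→stop 2→stop 3→stop 5→stop 4: 8+5+7+16+5 = 41
Base→stop 1→stop 2→stop 4→stop 3→stop 5: 8+5+6+11+16 = 46
Base→stop 1→stop 2→stop 4→stop 5→stop 3: 8+5+6+5+16 = 40
Base→stop 1→stop 2→stop 5→stop 3→stop 4: 8+5+10+16+11 = 50
Base→stop 1→stop 2→stop 5→stop 4→stop 3: 8+5+10+5+11 = 39
Base→stop 1→stop 3→stop 2→stop 4→stop 5: 8+6+7+6+5 = 32
Base→stop 1→stop 3→stop 2→stop 5→stop 4: 8+6+7+10+5 = 36
Base→stop 1→stop 3→stop 4→stop 2→stop 5: 8+6+11+6+10 = 41
Base→stop 1→stop 3→stop 4→stop 5→stop 2: 8+6+11+5+10 = 40
Base→stop 1→stop 3→stop 5→stop 2→stop 4: 8+6+16+10+6 = 46
Base→stop 1→stop 3→stop 5→stop 4→stop 2: 8+6+16+5+6 = 41
Base→stop 1→stop 4→stop 2→stop 3→stop 5: 8+4+6+7+16 = 41
Base→stop 1→stop 4→stop 2→stop 5→stop 3: 8+4+6+10+16 = 44
… (106 more)
The minimum is 32.
One shortest path: Base → stop 1 → stop 3 → stop 2 → stop 4 → stop 5.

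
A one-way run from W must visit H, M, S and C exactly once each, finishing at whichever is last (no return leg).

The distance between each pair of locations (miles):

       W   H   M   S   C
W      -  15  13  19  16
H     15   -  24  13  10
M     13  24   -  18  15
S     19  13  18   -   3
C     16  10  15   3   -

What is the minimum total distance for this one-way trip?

Minimum one-way distance = 44 miles.

There are 4! = 24 possible orderings.
W→H→M→S→C: 15+24+18+3 = 60
W→H→M→C→S: 15+24+15+3 = 57
W→H→S→M→C: 15+13+18+15 = 61
W→H→S→C→M: 15+13+3+15 = 46
W→H→C→M→S: 15+10+15+18 = 58
W→H→C→S→M: 15+10+3+18 = 46
W→M→H→S→C: 13+24+13+3 = 53
W→M→H→C→S: 13+24+10+3 = 50
W→M→S→H→C: 13+18+13+10 = 54
W→M→S→C→H: 13+18+3+10 = 44
W→M→C→H→S: 13+15+10+13 = 51
W→M→C→S→H: 13+15+3+13 = 44
W→S→H→M→C: 19+13+24+15 = 71
W→S→H→C→M: 19+13+10+15 = 57
… (10 more)
The minimum is 44.
One shortest path: W → M → S → C → H.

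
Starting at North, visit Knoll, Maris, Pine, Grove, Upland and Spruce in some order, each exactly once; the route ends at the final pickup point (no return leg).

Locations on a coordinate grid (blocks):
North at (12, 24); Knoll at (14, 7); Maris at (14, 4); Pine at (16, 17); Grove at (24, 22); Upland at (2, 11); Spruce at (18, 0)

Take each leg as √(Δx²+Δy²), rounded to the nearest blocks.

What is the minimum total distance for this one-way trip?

Minimum one-way distance = 58 blocks.

There are 6! = 720 possible orderings.
North - Knoll - Maris - Pine - Grove - Upland - Spruce: 17+3+13+9+25+19 = 86
North - Knoll - Maris - Pine - Grove - Spruce - Upland: 17+3+13+9+23+19 = 84
North - Knoll - Maris - Pine - Upland - Grove - Spruce: 17+3+13+15+25+23 = 96
North - Knoll - Maris - Pine - Upland - Spruce - Grove: 17+3+13+15+19+23 = 90
North - Knoll - Maris - Pine - Spruce - Grove - Upland: 17+3+13+17+23+25 = 98
North - Knoll - Maris - Pine - Spruce - Upland - Grove: 17+3+13+17+19+25 = 94
North - Knoll - Maris - Grove - Pine - Upland - Spruce: 17+3+21+9+15+19 = 84
North - Knoll - Maris - Grove - Pine - Spruce - Upland: 17+3+21+9+17+19 = 86
… (712 more)
North - Grove - Pine - Upland - Knoll - Maris - Spruce: 12+9+15+13+3+6 = 58  ← best
The minimum is 58.
One shortest path: North → Grove → Pine → Upland → Knoll → Maris → Spruce.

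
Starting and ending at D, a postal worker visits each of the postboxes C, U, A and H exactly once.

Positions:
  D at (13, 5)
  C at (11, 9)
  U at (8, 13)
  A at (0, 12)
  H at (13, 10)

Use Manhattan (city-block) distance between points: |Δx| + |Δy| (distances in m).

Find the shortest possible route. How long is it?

With 4 stops there are 4!/2 = 12 distinct round trips (a route and its reverse cost the same).
D→C→U→A→H→D: 6+7+9+15+5 = 42
D→C→U→H→A→D: 6+7+8+15+20 = 56
D→C→A→U→H→D: 6+14+9+8+5 = 42
D→C→A→H→U→D: 6+14+15+8+13 = 56
D→C→H→U→A→D: 6+3+8+9+20 = 46
D→C→H→A→U→D: 6+3+15+9+13 = 46
D→U→C→A→H→D: 13+7+14+15+5 = 54
D→U→C→H→A→D: 13+7+3+15+20 = 58
D→U→A→C→H→D: 13+9+14+3+5 = 44
D→U→H→C→A→D: 13+8+3+14+20 = 58
D→A→C→U→H→D: 20+14+7+8+5 = 54
D→A→U→C→H→D: 20+9+7+3+5 = 44
The minimum is 42.
One optimal route: D → C → U → A → H → D (or its reverse).

42 m — the shortest possible round trip.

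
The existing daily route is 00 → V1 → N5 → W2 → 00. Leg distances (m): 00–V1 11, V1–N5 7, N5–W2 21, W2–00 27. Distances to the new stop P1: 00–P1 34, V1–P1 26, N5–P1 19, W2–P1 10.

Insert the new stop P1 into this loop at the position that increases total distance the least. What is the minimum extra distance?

Minimum extra distance: 8 m, inserting P1 between N5 and W2.

Insertion cost between consecutive stops i–j is d(i,P1) + d(P1,j) − d(i,j):
  between 00 and V1: 34 + 26 − 11 = 49
  between V1 and N5: 26 + 19 − 7 = 38
  between N5 and W2: 19 + 10 − 21 = 8
  between W2 and 00: 10 + 34 − 27 = 17
Cheapest insertion is between N5 and W2, adding 8.
New total = 66 + 8 = 74.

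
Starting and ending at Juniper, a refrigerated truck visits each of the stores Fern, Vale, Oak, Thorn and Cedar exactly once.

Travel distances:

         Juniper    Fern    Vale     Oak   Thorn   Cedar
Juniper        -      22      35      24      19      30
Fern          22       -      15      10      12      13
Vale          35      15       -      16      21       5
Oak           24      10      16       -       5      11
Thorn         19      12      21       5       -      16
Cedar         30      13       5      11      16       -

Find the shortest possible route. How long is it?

77 — the shortest possible round trip.

There are 60 distinct closed tours to check (reversals are equivalent).
Juniper-Fern-Vale-Oak-Thorn-Cedar-Juniper: 22+15+16+5+16+30 = 104
Juniper-Fern-Vale-Oak-Cedar-Thorn-Juniper: 22+15+16+11+16+19 = 99
Juniper-Fern-Vale-Thorn-Oak-Cedar-Juniper: 22+15+21+5+11+30 = 104
Juniper-Fern-Vale-Thorn-Cedar-Oak-Juniper: 22+15+21+16+11+24 = 109
Juniper-Fern-Vale-Cedar-Oak-Thorn-Juniper: 22+15+5+11+5+19 = 77
Juniper-Fern-Vale-Cedar-Thorn-Oak-Juniper: 22+15+5+16+5+24 = 87
Juniper-Fern-Oak-Vale-Thorn-Cedar-Juniper: 22+10+16+21+16+30 = 115
Juniper-Fern-Oak-Vale-Cedar-Thorn-Juniper: 22+10+16+5+16+19 = 88
Juniper-Fern-Oak-Thorn-Vale-Cedar-Juniper: 22+10+5+21+5+30 = 93
Juniper-Fern-Oak-Thorn-Cedar-Vale-Juniper: 22+10+5+16+5+35 = 93
Juniper-Fern-Oak-Cedar-Vale-Thorn-Juniper: 22+10+11+5+21+19 = 88
Juniper-Fern-Oak-Cedar-Thorn-Vale-Juniper: 22+10+11+16+21+35 = 115
Juniper-Fern-Thorn-Vale-Oak-Cedar-Juniper: 22+12+21+16+11+30 = 112
Juniper-Fern-Thorn-Vale-Cedar-Oak-Juniper: 22+12+21+5+11+24 = 95
… (46 more)
The minimum is 77.
One optimal route: Juniper → Fern → Vale → Cedar → Oak → Thorn → Juniper (or its reverse).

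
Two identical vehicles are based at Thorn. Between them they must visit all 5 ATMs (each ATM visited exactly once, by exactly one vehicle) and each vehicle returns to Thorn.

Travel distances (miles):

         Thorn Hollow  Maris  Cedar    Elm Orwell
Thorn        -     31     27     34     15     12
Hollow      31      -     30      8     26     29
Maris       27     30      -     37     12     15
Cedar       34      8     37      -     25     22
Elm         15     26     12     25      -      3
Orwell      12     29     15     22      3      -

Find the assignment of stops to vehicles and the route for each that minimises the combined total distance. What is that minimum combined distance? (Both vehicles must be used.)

123 miles — the smallest possible combined total.

Check every non-empty split of the stops between the two vehicles; for each half take its own optimal tour:
  {Hollow} + {Maris, Cedar, Elm, Orwell}: 62 + 98 = 160
  {Maris} + {Hollow, Cedar, Elm, Orwell}: 54 + 79 = 133
  {Hollow, Maris} + {Cedar, Elm, Orwell}: 88 + 74 = 162
  {Cedar} + {Hollow, Maris, Elm, Orwell}: 68 + 88 = 156
  {Hollow, Cedar} + {Maris, Elm, Orwell}: 73 + 54 = 127
  {Maris, Cedar} + {Hollow, Elm, Orwell}: 98 + 72 = 170
  … (15 splits in total)
  {Hollow, Maris, Cedar, Elm} + {Orwell}: 99 + 24 = 123  ← best
Best: vehicle 1 Thorn → Cedar → Hollow → Maris → Elm → Thorn = 99; vehicle 2 Thorn → Orwell → Thorn = 24; combined 123.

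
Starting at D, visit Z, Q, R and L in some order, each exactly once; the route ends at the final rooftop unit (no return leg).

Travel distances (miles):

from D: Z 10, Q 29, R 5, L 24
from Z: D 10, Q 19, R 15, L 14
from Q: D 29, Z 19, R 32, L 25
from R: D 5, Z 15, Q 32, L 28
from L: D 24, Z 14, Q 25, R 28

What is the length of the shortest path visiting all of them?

There are 4! = 24 possible orderings.
D → Z → Q → R → L: 10+19+32+28 = 89
D → Z → Q → L → R: 10+19+25+28 = 82
D → Z → R → Q → L: 10+15+32+25 = 82
D → Z → R → L → Q: 10+15+28+25 = 78
D → Z → L → Q → R: 10+14+25+32 = 81
D → Z → L → R → Q: 10+14+28+32 = 84
D → Q → Z → R → L: 29+19+15+28 = 91
D → Q → Z → L → R: 29+19+14+28 = 90
D → Q → R → Z → L: 29+32+15+14 = 90
D → Q → R → L → Z: 29+32+28+14 = 103
D → Q → L → Z → R: 29+25+14+15 = 83
D → Q → L → R → Z: 29+25+28+15 = 97
D → R → Z → Q → L: 5+15+19+25 = 64
D → R → Z → L → Q: 5+15+14+25 = 59
… (10 more)
The minimum is 59.
One shortest path: D → R → Z → L → Q.

59 miles — the minimum one-way total.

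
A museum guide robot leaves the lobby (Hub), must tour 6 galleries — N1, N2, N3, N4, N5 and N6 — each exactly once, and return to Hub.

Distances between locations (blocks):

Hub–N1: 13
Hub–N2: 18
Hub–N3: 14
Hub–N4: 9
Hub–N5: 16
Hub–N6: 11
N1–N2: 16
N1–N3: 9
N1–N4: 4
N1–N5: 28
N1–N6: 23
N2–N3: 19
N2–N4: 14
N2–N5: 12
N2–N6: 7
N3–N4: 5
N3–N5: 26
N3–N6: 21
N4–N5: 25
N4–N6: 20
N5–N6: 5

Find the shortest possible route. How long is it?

Shortest round trip = 67 blocks.

Hub - N1 - N2 - N3 - N4 - N5 - N6 - Hub: 13+16+19+5+25+5+11 = 94
Hub - N1 - N2 - N3 - N4 - N6 - N5 - Hub: 13+16+19+5+20+5+16 = 94
Hub - N1 - N2 - N3 - N5 - N4 - N6 - Hub: 13+16+19+26+25+20+11 = 130
Hub - N1 - N2 - N3 - N5 - N6 - N4 - Hub: 13+16+19+26+5+20+9 = 108
Hub - N1 - N2 - N3 - N6 - N4 - N5 - Hub: 13+16+19+21+20+25+16 = 130
Hub - N1 - N2 - N3 - N6 - N5 - N4 - Hub: 13+16+19+21+5+25+9 = 108
Hub - N1 - N2 - N4 - N3 - N5 - N6 - Hub: 13+16+14+5+26+5+11 = 90
Hub - N1 - N2 - N4 - N3 - N6 - N5 - Hub: 13+16+14+5+21+5+16 = 90
… (352 more)
Hub - N3 - N4 - N1 - N2 - N5 - N6 - Hub: 14+5+4+16+12+5+11 = 67  ← best
The minimum is 67.
One optimal route: Hub → N3 → N4 → N1 → N2 → N5 → N6 → Hub (or its reverse).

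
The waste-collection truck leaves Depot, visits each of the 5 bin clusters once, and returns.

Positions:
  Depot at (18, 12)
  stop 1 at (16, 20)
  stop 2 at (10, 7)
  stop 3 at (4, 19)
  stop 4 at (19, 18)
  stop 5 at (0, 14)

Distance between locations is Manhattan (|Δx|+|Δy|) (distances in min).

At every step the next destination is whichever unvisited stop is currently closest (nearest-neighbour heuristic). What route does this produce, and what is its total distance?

Total distance 64 min via the nearest-neighbour route Depot → stop 4 → stop 1 → stop 3 → stop 5 → stop 2 → Depot.

At Depot the remaining stops are stop 4 7, stop 1 10, stop 2 13, stop 5 20, stop 3 21; go to stop 4.
At stop 4 the remaining stops are stop 1 5, stop 3 16, stop 2 20, stop 5 23; go to stop 1.
At stop 1 the remaining stops are stop 3 13, stop 2 19, stop 5 22; go to stop 3.
At stop 3 the remaining stops are stop 5 9, stop 2 18; go to stop 5.
At stop 5 the remaining stops are stop 2 17; go to stop 2.
Return stop 2→Depot: 13.
Total = 7 + 5 + 13 + 9 + 17 + 13 = 64.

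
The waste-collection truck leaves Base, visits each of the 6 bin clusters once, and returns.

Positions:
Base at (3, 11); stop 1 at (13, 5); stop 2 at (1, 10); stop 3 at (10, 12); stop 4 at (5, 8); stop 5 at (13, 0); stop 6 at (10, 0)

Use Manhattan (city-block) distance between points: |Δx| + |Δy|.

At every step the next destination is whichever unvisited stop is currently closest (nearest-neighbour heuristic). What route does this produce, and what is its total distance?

At Base the remaining stops are stop 2 3, stop 4 5, stop 3 8, stop 1 16, stop 6 18, stop 5 21; go to stop 2.
At stop 2 the remaining stops are stop 4 6, stop 3 11, stop 1 17, stop 6 19, stop 5 22; go to stop 4.
At stop 4 the remaining stops are stop 3 9, stop 1 11, stop 6 13, stop 5 16; go to stop 3.
At stop 3 the remaining stops are stop 1 10, stop 6 12, stop 5 15; go to stop 1.
At stop 1 the remaining stops are stop 5 5, stop 6 8; go to stop 5.
At stop 5 the remaining stops are stop 6 3; go to stop 6.
Return stop 6→Base: 18.
Total = 3 + 6 + 9 + 10 + 5 + 3 + 18 = 54.

Nearest-neighbour total = 54; route Base → stop 2 → stop 4 → stop 3 → stop 1 → stop 5 → stop 6 → Base.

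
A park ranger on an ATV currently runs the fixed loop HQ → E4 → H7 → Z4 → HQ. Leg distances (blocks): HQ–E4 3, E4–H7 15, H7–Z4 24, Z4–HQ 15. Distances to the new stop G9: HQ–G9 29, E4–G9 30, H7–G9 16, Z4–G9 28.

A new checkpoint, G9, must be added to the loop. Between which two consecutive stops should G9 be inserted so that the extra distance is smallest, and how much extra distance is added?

Insertion cost between consecutive stops i–j is d(i,G9) + d(G9,j) − d(i,j):
  between HQ and E4: 29 + 30 − 3 = 56
  between E4 and H7: 30 + 16 − 15 = 31
  between H7 and Z4: 16 + 28 − 24 = 20
  between Z4 and HQ: 28 + 29 − 15 = 42
Cheapest insertion is between H7 and Z4, adding 20.
New total = 57 + 20 = 77.

+20 blocks — insert G9 between H7 and Z4.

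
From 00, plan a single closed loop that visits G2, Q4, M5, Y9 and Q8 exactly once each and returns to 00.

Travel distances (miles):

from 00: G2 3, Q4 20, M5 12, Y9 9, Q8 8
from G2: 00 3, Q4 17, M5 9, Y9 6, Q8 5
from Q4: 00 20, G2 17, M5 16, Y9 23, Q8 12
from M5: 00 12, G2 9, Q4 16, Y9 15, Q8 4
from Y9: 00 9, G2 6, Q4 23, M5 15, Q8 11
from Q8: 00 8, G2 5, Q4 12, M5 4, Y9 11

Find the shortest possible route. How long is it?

Minimum total distance: 60 miles.

There are 60 distinct closed tours to check (reversals are equivalent).
00 → G2 → Q4 → M5 → Y9 → Q8 → 00: 3+17+16+15+11+8 = 70
00 → G2 → Q4 → M5 → Q8 → Y9 → 00: 3+17+16+4+11+9 = 60
00 → G2 → Q4 → Y9 → M5 → Q8 → 00: 3+17+23+15+4+8 = 70
00 → G2 → Q4 → Y9 → Q8 → M5 → 00: 3+17+23+11+4+12 = 70
00 → G2 → Q4 → Q8 → M5 → Y9 → 00: 3+17+12+4+15+9 = 60
00 → G2 → Q4 → Q8 → Y9 → M5 → 00: 3+17+12+11+15+12 = 70
00 → G2 → M5 → Q4 → Y9 → Q8 → 00: 3+9+16+23+11+8 = 70
00 → G2 → M5 → Q4 → Q8 → Y9 → 00: 3+9+16+12+11+9 = 60
00 → G2 → M5 → Y9 → Q4 → Q8 → 00: 3+9+15+23+12+8 = 70
00 → G2 → M5 → Y9 → Q8 → Q4 → 00: 3+9+15+11+12+20 = 70
00 → G2 → M5 → Q8 → Q4 → Y9 → 00: 3+9+4+12+23+9 = 60
00 → G2 → M5 → Q8 → Y9 → Q4 → 00: 3+9+4+11+23+20 = 70
00 → G2 → Y9 → Q4 → M5 → Q8 → 00: 3+6+23+16+4+8 = 60
00 → G2 → Y9 → Q4 → Q8 → M5 → 00: 3+6+23+12+4+12 = 60
… (46 more)
The minimum is 60.
One optimal route: 00 → G2 → Q4 → M5 → Q8 → Y9 → 00 (or its reverse).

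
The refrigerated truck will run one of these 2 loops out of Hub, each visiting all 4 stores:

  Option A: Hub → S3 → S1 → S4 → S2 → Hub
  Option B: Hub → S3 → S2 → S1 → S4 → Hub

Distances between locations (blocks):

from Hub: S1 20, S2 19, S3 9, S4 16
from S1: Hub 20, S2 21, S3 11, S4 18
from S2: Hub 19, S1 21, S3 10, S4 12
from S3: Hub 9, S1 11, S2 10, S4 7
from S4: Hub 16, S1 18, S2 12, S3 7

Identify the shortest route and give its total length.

Shortest is Option A, total 69 blocks.

Option A: 9 + 11 + 18 + 12 + 19 = 69
Option B: 9 + 10 + 21 + 18 + 16 = 74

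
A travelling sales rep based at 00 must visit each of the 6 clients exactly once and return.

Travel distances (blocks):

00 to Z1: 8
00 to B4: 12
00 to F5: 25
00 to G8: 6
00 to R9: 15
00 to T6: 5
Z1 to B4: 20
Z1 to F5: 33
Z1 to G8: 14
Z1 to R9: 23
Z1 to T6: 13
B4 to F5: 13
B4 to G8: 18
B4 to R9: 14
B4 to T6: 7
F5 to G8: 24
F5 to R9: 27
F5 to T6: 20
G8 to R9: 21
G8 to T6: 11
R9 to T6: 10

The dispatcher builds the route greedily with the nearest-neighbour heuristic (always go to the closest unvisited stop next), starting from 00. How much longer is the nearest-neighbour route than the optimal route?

From 00: T6=5, G8=6, Z1=8, B4=12, R9=15, F5=25 → choose T6 (5).
From T6: B4=7, R9=10, G8=11, Z1=13, F5=20 → choose B4 (7).
From B4: F5=13, R9=14, G8=18, Z1=20 → choose F5 (13).
From F5: G8=24, R9=27, Z1=33 → choose G8 (24).
From G8: Z1=14, R9=21 → choose Z1 (14).
From Z1: R9=23 → choose R9 (23).
NN route 00 → T6 → B4 → F5 → G8 → Z1 → R9 → 00 costs 101.
Optimal: 00 → Z1 → G8 → F5 → B4 → R9 → T6 → 00 costs 88 (by enumerating all 360 distinct tours).
Excess = 101 − 88 = 13.

Excess over optimum: 13 blocks.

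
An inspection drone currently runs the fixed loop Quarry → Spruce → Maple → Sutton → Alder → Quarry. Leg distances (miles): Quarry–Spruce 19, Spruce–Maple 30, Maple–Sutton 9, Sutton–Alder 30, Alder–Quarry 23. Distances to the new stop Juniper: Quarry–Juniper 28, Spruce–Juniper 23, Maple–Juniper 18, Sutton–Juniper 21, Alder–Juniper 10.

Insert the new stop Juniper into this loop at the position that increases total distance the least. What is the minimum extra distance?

Insertion cost between consecutive stops i–j is d(i,Juniper) + d(Juniper,j) − d(i,j):
  between Quarry and Spruce: 28 + 23 − 19 = 32
  between Spruce and Maple: 23 + 18 − 30 = 11
  between Maple and Sutton: 18 + 21 − 9 = 30
  between Sutton and Alder: 21 + 10 − 30 = 1
  between Alder and Quarry: 10 + 28 − 23 = 15
Cheapest insertion is between Sutton and Alder, adding 1.
New total = 111 + 1 = 112.

Minimum extra distance: 1 miles, inserting Juniper between Sutton and Alder.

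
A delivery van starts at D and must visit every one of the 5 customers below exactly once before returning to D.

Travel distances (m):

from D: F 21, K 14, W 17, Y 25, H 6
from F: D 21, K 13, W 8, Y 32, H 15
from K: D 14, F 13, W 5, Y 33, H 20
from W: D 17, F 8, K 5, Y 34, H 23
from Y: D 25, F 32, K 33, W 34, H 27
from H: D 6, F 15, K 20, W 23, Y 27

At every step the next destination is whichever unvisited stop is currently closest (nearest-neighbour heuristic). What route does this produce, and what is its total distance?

D → [H:6 / K:14 / W:17 / F:21 / Y:25] → H (6)
H → [F:15 / K:20 / W:23 / Y:27] → F (15)
F → [W:8 / K:13 / Y:32] → W (8)
W → [K:5 / Y:34] → K (5)
K → [Y:33] → Y (33)
Return Y→D: 25.
Total = 6 + 15 + 8 + 5 + 33 + 25 = 92.

Total distance 92 m via the nearest-neighbour route D → H → F → W → K → Y → D.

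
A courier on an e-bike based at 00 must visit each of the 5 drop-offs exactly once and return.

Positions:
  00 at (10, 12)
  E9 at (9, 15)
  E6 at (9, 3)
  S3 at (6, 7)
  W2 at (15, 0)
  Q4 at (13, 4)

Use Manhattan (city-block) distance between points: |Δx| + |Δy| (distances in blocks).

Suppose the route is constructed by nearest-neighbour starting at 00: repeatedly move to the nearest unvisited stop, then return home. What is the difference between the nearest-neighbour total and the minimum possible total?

00: E9=4, S3=9, E6=10, Q4=11, W2=17 ⇒ E9
E9: S3=11, E6=12, Q4=15, W2=21 ⇒ S3
S3: E6=7, Q4=10, W2=16 ⇒ E6
E6: Q4=5, W2=9 ⇒ Q4
Q4: W2=6 ⇒ W2
NN route 00 → E9 → S3 → E6 → Q4 → W2 → 00 costs 50.
Optimal: 00 → E9 → S3 → E6 → W2 → Q4 → 00 costs 48 (by enumerating all 60 distinct tours).
Excess = 50 − 48 = 2.

The nearest-neighbour route is 2 blocks longer than optimal.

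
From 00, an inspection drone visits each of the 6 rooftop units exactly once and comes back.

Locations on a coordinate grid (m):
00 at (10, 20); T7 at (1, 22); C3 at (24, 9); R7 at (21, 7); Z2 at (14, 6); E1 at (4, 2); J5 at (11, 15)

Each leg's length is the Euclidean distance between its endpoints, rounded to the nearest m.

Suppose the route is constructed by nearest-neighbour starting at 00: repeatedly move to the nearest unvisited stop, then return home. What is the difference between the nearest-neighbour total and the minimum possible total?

From 00: J5=5, T7=9, Z2=15, R7=17, C3=18, E1=19 → choose J5 (5).
From J5: Z2=9, T7=12, R7=13, C3=14, E1=15 → choose Z2 (9).
From Z2: R7=7, C3=10, E1=11, T7=21 → choose R7 (7).
From R7: C3=4, E1=18, T7=25 → choose C3 (4).
From C3: E1=21, T7=26 → choose E1 (21).
From E1: T7=20 → choose T7 (20).
NN route 00 → J5 → Z2 → R7 → C3 → E1 → T7 → 00 costs 75.
Optimal: 00 → T7 → E1 → Z2 → R7 → C3 → J5 → 00 costs 70 (by enumerating all 360 distinct tours).
Excess = 75 − 70 = 5.

5 m longer than the optimal tour.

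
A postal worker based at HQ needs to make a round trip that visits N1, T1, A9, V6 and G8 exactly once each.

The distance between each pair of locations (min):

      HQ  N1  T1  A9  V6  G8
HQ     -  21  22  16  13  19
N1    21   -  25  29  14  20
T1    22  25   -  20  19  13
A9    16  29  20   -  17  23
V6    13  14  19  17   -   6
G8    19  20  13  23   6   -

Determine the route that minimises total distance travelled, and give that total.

With 5 stops there are 5!/2 = 60 distinct round trips (a route and its reverse cost the same).
HQ - N1 - T1 - A9 - V6 - G8 - HQ: 21+25+20+17+6+19 = 108
HQ - N1 - T1 - A9 - G8 - V6 - HQ: 21+25+20+23+6+13 = 108
HQ - N1 - T1 - V6 - A9 - G8 - HQ: 21+25+19+17+23+19 = 124
HQ - N1 - T1 - V6 - G8 - A9 - HQ: 21+25+19+6+23+16 = 110
HQ - N1 - T1 - G8 - A9 - V6 - HQ: 21+25+13+23+17+13 = 112
HQ - N1 - T1 - G8 - V6 - A9 - HQ: 21+25+13+6+17+16 = 98
HQ - N1 - A9 - T1 - V6 - G8 - HQ: 21+29+20+19+6+19 = 114
HQ - N1 - A9 - T1 - G8 - V6 - HQ: 21+29+20+13+6+13 = 102
HQ - N1 - A9 - V6 - T1 - G8 - HQ: 21+29+17+19+13+19 = 118
HQ - N1 - A9 - V6 - G8 - T1 - HQ: 21+29+17+6+13+22 = 108
HQ - N1 - A9 - G8 - T1 - V6 - HQ: 21+29+23+13+19+13 = 118
HQ - N1 - A9 - G8 - V6 - T1 - HQ: 21+29+23+6+19+22 = 120
HQ - N1 - V6 - T1 - A9 - G8 - HQ: 21+14+19+20+23+19 = 116
HQ - N1 - V6 - T1 - G8 - A9 - HQ: 21+14+19+13+23+16 = 106
… (46 more)
HQ - N1 - V6 - G8 - T1 - A9 - HQ: 21+14+6+13+20+16 = 90  ← best
The minimum is 90.
One optimal route: HQ → N1 → V6 → G8 → T1 → A9 → HQ (or its reverse).

Shortest round trip = 90 min.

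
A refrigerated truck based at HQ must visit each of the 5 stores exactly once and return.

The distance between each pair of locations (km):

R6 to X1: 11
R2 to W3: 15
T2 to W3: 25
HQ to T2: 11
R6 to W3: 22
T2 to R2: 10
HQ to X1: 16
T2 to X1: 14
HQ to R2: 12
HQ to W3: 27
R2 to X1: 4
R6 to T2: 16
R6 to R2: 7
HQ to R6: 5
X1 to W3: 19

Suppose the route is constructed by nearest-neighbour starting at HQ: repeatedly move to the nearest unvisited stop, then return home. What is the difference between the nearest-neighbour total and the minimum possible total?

The nearest-neighbour route is 11 km longer than optimal.

HQ: R6=5, T2=11, R2=12, X1=16, W3=27 ⇒ R6
R6: R2=7, X1=11, T2=16, W3=22 ⇒ R2
R2: X1=4, T2=10, W3=15 ⇒ X1
X1: T2=14, W3=19 ⇒ T2
T2: W3=25 ⇒ W3
NN route HQ → R6 → R2 → X1 → T2 → W3 → HQ costs 82.
Optimal: HQ → R6 → R2 → X1 → W3 → T2 → HQ costs 71 (by enumerating all 60 distinct tours).
Excess = 82 − 71 = 11.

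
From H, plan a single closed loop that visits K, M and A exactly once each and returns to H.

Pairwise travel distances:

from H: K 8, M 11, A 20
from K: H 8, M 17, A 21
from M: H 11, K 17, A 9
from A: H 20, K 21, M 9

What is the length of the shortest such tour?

49 — the shortest possible round trip.

H→K→M→A→H: 8+17+9+20 = 54
H→K→A→M→H: 8+21+9+11 = 49
H→M→K→A→H: 11+17+21+20 = 69
The minimum is 49.
One optimal route: H → K → A → M → H (or its reverse).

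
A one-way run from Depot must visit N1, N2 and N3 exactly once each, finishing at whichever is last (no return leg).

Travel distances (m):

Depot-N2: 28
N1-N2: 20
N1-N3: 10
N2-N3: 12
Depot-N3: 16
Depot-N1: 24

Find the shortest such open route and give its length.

46 m — the minimum one-way total.

There are 3! = 6 possible orderings.
Depot→N1→N2→N3: 24+20+12 = 56
Depot→N1→N3→N2: 24+10+12 = 46
Depot→N2→N1→N3: 28+20+10 = 58
Depot→N2→N3→N1: 28+12+10 = 50
Depot→N3→N1→N2: 16+10+20 = 46
Depot→N3→N2→N1: 16+12+20 = 48
The minimum is 46.
One shortest path: Depot → N1 → N3 → N2.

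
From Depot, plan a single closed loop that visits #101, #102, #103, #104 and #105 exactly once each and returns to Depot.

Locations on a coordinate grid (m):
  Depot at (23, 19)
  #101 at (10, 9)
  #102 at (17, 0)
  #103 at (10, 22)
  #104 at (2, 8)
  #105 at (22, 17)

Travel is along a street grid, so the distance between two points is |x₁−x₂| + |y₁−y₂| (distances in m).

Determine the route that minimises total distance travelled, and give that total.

With 5 stops there are 5!/2 = 60 distinct round trips (a route and its reverse cost the same).
Depot-#101-#102-#103-#104-#105-Depot: 23+16+29+22+29+3 = 122
Depot-#101-#102-#103-#105-#104-Depot: 23+16+29+17+29+32 = 146
Depot-#101-#102-#104-#103-#105-Depot: 23+16+23+22+17+3 = 104
Depot-#101-#102-#104-#105-#103-Depot: 23+16+23+29+17+16 = 124
Depot-#101-#102-#105-#103-#104-Depot: 23+16+22+17+22+32 = 132
Depot-#101-#102-#105-#104-#103-Depot: 23+16+22+29+22+16 = 128
Depot-#101-#103-#102-#104-#105-Depot: 23+13+29+23+29+3 = 120
Depot-#101-#103-#102-#105-#104-Depot: 23+13+29+22+29+32 = 148
Depot-#101-#103-#104-#102-#105-Depot: 23+13+22+23+22+3 = 106
Depot-#101-#103-#104-#105-#102-Depot: 23+13+22+29+22+25 = 134
Depot-#101-#103-#105-#102-#104-Depot: 23+13+17+22+23+32 = 130
Depot-#101-#103-#105-#104-#102-Depot: 23+13+17+29+23+25 = 130
Depot-#101-#104-#102-#103-#105-Depot: 23+9+23+29+17+3 = 104
Depot-#101-#104-#102-#105-#103-Depot: 23+9+23+22+17+16 = 110
… (46 more)
Depot-#103-#101-#104-#102-#105-Depot: 16+13+9+23+22+3 = 86  ← best
The minimum is 86.
One optimal route: Depot → #103 → #101 → #104 → #102 → #105 → Depot (or its reverse).

86 m — the shortest possible round trip.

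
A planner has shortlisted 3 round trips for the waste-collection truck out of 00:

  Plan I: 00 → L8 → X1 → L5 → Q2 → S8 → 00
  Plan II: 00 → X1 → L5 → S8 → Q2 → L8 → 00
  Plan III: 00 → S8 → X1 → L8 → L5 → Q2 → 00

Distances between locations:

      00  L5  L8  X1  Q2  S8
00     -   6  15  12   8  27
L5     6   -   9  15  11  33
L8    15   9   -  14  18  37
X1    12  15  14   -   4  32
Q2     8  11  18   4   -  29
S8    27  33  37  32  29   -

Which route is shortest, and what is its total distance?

Shortest is Plan III, total 101.

Plan I: 15 + 14 + 15 + 11 + 29 + 27 = 111
Plan II: 12 + 15 + 33 + 29 + 18 + 15 = 122
Plan III: 27 + 32 + 14 + 9 + 11 + 8 = 101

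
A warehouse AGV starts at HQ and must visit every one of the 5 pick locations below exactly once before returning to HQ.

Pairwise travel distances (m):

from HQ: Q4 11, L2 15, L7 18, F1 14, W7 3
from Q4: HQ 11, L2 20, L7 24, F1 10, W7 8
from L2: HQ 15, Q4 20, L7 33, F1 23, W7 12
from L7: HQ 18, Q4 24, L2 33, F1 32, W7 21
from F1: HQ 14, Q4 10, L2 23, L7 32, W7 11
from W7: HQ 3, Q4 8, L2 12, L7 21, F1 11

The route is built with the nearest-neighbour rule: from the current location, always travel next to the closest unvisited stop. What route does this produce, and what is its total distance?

Nearest-neighbour total = 95 m; route HQ → W7 → Q4 → F1 → L2 → L7 → HQ.

At HQ the remaining stops are W7 3, Q4 11, F1 14, L2 15, L7 18; go to W7.
At W7 the remaining stops are Q4 8, F1 11, L2 12, L7 21; go to Q4.
At Q4 the remaining stops are F1 10, L2 20, L7 24; go to F1.
At F1 the remaining stops are L2 23, L7 32; go to L2.
At L2 the remaining stops are L7 33; go to L7.
Return L7→HQ: 18.
Total = 3 + 8 + 10 + 23 + 33 + 18 = 95.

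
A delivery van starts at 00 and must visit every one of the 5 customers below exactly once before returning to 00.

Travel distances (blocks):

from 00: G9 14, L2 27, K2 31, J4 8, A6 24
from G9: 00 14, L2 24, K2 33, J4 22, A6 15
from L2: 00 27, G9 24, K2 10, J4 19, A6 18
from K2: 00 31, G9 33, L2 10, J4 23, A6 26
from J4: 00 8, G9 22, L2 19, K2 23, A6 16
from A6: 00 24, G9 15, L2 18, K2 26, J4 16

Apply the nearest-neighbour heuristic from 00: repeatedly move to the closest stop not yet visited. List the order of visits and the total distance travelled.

At 00 the remaining stops are J4 8, G9 14, A6 24, L2 27, K2 31; go to J4.
At J4 the remaining stops are A6 16, L2 19, G9 22, K2 23; go to A6.
At A6 the remaining stops are G9 15, L2 18, K2 26; go to G9.
At G9 the remaining stops are L2 24, K2 33; go to L2.
At L2 the remaining stops are K2 10; go to K2.
Return K2→00: 31.
Total = 8 + 16 + 15 + 24 + 10 + 31 = 104.

Total distance 104 blocks via the nearest-neighbour route 00 → J4 → A6 → G9 → L2 → K2 → 00.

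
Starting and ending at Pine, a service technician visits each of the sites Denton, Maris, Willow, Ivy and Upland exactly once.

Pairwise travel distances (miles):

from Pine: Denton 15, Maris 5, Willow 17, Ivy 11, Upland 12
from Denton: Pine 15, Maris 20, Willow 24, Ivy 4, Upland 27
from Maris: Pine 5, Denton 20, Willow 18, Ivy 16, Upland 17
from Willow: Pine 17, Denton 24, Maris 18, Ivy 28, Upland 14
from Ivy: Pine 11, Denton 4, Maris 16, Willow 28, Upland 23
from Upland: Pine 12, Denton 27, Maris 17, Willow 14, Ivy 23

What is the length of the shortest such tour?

Minimum total distance: 75 miles.

Pine-Denton-Maris-Willow-Ivy-Upland-Pine: 15+20+18+28+23+12 = 116
Pine-Denton-Maris-Willow-Upland-Ivy-Pine: 15+20+18+14+23+11 = 101
Pine-Denton-Maris-Ivy-Willow-Upland-Pine: 15+20+16+28+14+12 = 105
Pine-Denton-Maris-Ivy-Upland-Willow-Pine: 15+20+16+23+14+17 = 105
Pine-Denton-Maris-Upland-Willow-Ivy-Pine: 15+20+17+14+28+11 = 105
Pine-Denton-Maris-Upland-Ivy-Willow-Pine: 15+20+17+23+28+17 = 120
Pine-Denton-Willow-Maris-Ivy-Upland-Pine: 15+24+18+16+23+12 = 108
Pine-Denton-Willow-Maris-Upland-Ivy-Pine: 15+24+18+17+23+11 = 108
Pine-Denton-Willow-Ivy-Maris-Upland-Pine: 15+24+28+16+17+12 = 112
Pine-Denton-Willow-Ivy-Upland-Maris-Pine: 15+24+28+23+17+5 = 112
Pine-Denton-Willow-Upland-Maris-Ivy-Pine: 15+24+14+17+16+11 = 97
Pine-Denton-Willow-Upland-Ivy-Maris-Pine: 15+24+14+23+16+5 = 97
Pine-Denton-Ivy-Maris-Willow-Upland-Pine: 15+4+16+18+14+12 = 79
Pine-Denton-Ivy-Maris-Upland-Willow-Pine: 15+4+16+17+14+17 = 83
… (46 more)
Pine-Maris-Ivy-Denton-Willow-Upland-Pine: 5+16+4+24+14+12 = 75  ← best
The minimum is 75.
One optimal route: Pine → Maris → Ivy → Denton → Willow → Upland → Pine (or its reverse).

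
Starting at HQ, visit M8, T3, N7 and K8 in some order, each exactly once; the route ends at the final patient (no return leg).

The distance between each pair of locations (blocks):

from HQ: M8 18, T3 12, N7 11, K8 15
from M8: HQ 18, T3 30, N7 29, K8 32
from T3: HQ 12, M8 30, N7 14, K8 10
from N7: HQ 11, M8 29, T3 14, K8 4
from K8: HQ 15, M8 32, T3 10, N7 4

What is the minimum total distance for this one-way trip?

There are 4! = 24 possible orderings.
HQ - M8 - T3 - N7 - K8: 18+30+14+4 = 66
HQ - M8 - T3 - K8 - N7: 18+30+10+4 = 62
HQ - M8 - N7 - T3 - K8: 18+29+14+10 = 71
HQ - M8 - N7 - K8 - T3: 18+29+4+10 = 61
HQ - M8 - K8 - T3 - N7: 18+32+10+14 = 74
HQ - M8 - K8 - N7 - T3: 18+32+4+14 = 68
HQ - T3 - M8 - N7 - K8: 12+30+29+4 = 75
HQ - T3 - M8 - K8 - N7: 12+30+32+4 = 78
HQ - T3 - N7 - M8 - K8: 12+14+29+32 = 87
HQ - T3 - N7 - K8 - M8: 12+14+4+32 = 62
HQ - T3 - K8 - M8 - N7: 12+10+32+29 = 83
HQ - T3 - K8 - N7 - M8: 12+10+4+29 = 55
HQ - N7 - M8 - T3 - K8: 11+29+30+10 = 80
HQ - N7 - M8 - K8 - T3: 11+29+32+10 = 82
… (10 more)
The minimum is 55.
One shortest path: HQ → T3 → K8 → N7 → M8.

Minimum one-way distance = 55 blocks.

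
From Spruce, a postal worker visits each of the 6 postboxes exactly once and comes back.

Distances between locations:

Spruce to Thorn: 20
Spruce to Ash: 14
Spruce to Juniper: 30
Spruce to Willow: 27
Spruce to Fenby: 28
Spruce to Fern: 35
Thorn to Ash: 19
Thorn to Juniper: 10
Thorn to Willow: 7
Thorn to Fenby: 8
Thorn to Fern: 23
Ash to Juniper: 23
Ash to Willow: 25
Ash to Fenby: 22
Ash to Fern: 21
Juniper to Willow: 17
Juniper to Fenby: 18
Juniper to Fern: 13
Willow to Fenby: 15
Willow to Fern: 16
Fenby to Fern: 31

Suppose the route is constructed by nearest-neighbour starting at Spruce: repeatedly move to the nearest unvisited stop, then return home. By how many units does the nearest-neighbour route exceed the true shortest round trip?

13 longer than the optimal tour.

From Spruce: Ash=14, Thorn=20, Willow=27, Fenby=28, Juniper=30, Fern=35 → choose Ash (14).
From Ash: Thorn=19, Fern=21, Fenby=22, Juniper=23, Willow=25 → choose Thorn (19).
From Thorn: Willow=7, Fenby=8, Juniper=10, Fern=23 → choose Willow (7).
From Willow: Fenby=15, Fern=16, Juniper=17 → choose Fenby (15).
From Fenby: Juniper=18, Fern=31 → choose Juniper (18).
From Juniper: Fern=13 → choose Fern (13).
NN route Spruce → Ash → Thorn → Willow → Fenby → Juniper → Fern → Spruce costs 121.
Optimal: Spruce → Thorn → Willow → Fenby → Juniper → Fern → Ash → Spruce costs 108 (by enumerating all 360 distinct tours).
Excess = 121 − 108 = 13.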